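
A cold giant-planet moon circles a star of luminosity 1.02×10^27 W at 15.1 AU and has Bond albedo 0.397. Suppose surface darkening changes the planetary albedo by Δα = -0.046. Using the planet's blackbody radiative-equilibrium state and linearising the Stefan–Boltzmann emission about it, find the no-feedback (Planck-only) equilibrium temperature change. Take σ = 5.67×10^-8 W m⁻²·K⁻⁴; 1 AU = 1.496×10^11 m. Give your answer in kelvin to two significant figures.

1.5 K

Orbital distance: d = 15.1 AU = 2.259×10^12 m.
S = L/(4πd²) = 15.91 W m⁻².
Reference equilibrium: T_e = [S(1−α)/(4σ)]^(1/4) = 80.64 K.
TOA radiative forcing: ΔF = −S·Δα/4 = −15.91·(-0.046)/4 = 0.1829 W m⁻².
The Planck feedback parameter is 4σT_e³ = 0.1189 W m⁻²/K.
Hence the no-feedback warming is ΔF/(4σT_e³) = 1.54 K.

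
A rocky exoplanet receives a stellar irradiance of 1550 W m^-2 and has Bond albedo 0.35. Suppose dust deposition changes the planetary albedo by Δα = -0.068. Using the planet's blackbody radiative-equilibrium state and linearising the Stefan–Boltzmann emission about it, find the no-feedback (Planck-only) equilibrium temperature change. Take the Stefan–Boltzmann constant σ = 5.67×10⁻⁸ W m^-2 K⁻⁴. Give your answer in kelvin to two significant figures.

6.8 K

Reference equilibrium: T_e = [S(1−α)/(4σ)]^(1/4) = 258.2 K.
The change in absorbed flux is Δ[S(1−α)/4] = −SΔα/4 = 26.35 W m^-2.
Linearising σT⁴ gives d(σT⁴)/dT = 4σT_e³ = 3.903 W m^-2 per K.
So ΔT₀ = 26.35/3.903 = 6.75 K.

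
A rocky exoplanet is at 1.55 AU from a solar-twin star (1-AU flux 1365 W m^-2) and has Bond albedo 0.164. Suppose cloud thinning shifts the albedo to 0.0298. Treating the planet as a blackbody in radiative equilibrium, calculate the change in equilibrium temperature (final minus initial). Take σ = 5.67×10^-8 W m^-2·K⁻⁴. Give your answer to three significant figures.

8.11 K

Flux at the orbit: S = 1365/(1.55)² = 568.2 W m^-2.
Before: T₁ = [568.2·0.836/(4σ)]^(1/4) = 213.9 K.
After:  T₂ = [568.2·0.97/(4σ)]^(1/4) = 222.0 K.
Change: 222.0 − 213.9 = 8.112 K.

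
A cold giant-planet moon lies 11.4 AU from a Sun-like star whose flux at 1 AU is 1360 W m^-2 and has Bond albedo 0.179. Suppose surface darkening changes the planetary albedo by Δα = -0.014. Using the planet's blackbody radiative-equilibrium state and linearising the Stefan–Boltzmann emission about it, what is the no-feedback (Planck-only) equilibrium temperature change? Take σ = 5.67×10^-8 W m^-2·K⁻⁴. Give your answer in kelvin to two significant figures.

0.33 K

By the inverse-square law, S = 1360/11.4² = 10.46 W m^-2.
The baseline emission temperature is T_e = 78.45 K.
The change in absorbed flux is Δ[S(1−α)/4] = −SΔα/4 = 0.03663 W m^-2.
The Planck feedback parameter is 4σT_e³ = 0.1095 W m^-2/K.
So ΔT₀ = 0.03663/0.1095 = 0.334 K.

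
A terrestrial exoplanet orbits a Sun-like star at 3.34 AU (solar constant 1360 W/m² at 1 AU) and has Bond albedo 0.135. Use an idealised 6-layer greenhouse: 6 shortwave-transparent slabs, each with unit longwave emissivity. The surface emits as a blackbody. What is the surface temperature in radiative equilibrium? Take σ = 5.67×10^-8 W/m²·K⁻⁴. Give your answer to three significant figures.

239 K

Flux at the orbit: S = 1360/(3.34)² = 121.9 W/m².
OLR = S(1−α)/4 = 26.36 W/m²; the top layer radiates at T_e = 146.8 K.
With N = 6 opaque layers, T_s = (N+1)^(1/4)·T_e = 7^(1/4)·146.8 = 238.9 K.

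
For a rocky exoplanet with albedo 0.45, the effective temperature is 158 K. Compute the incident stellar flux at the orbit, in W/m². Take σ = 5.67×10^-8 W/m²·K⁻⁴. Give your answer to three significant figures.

257 W/m²

From S(1−α)/4 = σT⁴: S = 4σT⁴/(1−α).
The emitted flux is σT⁴ = 35.34 W/m².
S = 4·35.34/0.55 = 257.0 W/m².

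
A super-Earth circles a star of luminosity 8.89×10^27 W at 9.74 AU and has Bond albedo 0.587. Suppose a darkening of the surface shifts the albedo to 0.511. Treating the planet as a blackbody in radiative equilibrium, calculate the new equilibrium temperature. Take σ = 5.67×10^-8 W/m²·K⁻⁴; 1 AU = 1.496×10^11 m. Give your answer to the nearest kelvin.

164 K

Orbital distance: d = 9.74 AU = 1.457×10^12 m.
Spreading L over a sphere of radius d: S = 8.89×10^27/(4π·1.46×10^12²) = 333.2 W/m².
New equilibrium: T₂ = [(1−0.511)·333.2/(4σ)]^(1/4) = 163.7 K.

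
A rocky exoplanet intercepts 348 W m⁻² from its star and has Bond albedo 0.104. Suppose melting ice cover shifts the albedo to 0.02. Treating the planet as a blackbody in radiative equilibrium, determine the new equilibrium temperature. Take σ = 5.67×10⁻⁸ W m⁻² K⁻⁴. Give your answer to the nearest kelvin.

T₂ = [S(1−α₂)/(4σ)]^(1/4) = [348.0·0.98/(4σ)]^(1/4) = 196.9 K.

197 K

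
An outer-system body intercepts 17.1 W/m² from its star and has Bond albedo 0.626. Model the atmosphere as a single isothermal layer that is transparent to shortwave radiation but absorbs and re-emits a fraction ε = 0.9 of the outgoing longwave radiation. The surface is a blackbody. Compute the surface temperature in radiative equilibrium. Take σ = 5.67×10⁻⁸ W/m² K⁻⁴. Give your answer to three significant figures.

84.6 K

At the top of the atmosphere, σT_e⁴ = S(1−α)/4 = 1.599 W/m², giving T_e = 72.87 K.
The surface balance (absorbed SW + ε·downward IR = σT_s⁴) with T_a⁴ = T_s⁴/2 reduces to T_s = T_e·[2/(2−ε)]^¼ = 84.62 K.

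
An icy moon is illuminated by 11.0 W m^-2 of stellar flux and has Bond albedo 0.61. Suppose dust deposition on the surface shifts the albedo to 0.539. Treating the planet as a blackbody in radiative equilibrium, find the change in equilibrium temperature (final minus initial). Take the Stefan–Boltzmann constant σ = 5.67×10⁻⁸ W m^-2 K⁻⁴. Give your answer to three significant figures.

2.82 kelvin

Before: T₁ = [11.00·0.39/(4σ)]^(1/4) = 65.95 K.
Final:   T₂ = [S(1−0.539)/(4σ)]^(1/4) = 68.76 K.
Change: 68.76 − 65.95 = 2.816 K.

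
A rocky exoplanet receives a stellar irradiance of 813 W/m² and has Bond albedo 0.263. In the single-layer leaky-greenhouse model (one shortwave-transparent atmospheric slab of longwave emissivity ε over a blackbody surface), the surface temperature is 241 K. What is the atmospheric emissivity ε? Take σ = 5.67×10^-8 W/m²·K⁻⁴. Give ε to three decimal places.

Effective temperature: T_e = [S(1−α)/(4σ)]^(1/4) = 226.7 K.
T_s⁴ = T_e⁴·2/(2−ε) → ε = 2 − 2(T_e/T_s)⁴ = 2 − 2·(226.7/241)⁴ = 0.4337.

0.434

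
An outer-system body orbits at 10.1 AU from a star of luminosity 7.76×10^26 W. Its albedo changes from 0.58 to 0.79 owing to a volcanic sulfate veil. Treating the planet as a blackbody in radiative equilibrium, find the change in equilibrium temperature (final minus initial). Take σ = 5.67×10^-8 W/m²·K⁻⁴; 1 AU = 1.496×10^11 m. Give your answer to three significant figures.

d = 10.1 × 1.496×10^11 m = 1.511×10^12 m.
S = L/(4πd²) = 27.05 W/m².
With α = 0.58, T₁ = 84.13 K.
After:  T₂ = [27.05·0.21/(4σ)]^(1/4) = 70.74 K.
ΔT = T₂ − T₁ = -13.38 K.

-13.4 K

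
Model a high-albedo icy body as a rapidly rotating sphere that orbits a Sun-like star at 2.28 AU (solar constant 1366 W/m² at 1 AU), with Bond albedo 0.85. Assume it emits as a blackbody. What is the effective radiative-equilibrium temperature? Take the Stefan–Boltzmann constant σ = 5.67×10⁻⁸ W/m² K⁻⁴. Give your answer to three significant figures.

115 K

By the inverse-square law, S = 1366/2.28² = 262.8 W/m².
The planet absorbs (1−α)S over its disc πR² and re-emits over 4πR², so the mean absorbed flux is (1−0.85)·262.8/4 = 9.854 W/m².
Balancing against σT⁴: T = (9.854/5.67×10⁻⁸)^(1/4) = 114.8 K.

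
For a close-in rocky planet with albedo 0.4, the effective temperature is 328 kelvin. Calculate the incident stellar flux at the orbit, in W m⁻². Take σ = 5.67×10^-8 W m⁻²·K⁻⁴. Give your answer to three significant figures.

4380 W m⁻²

Invert the energy balance for S: S = 4σT⁴/(1−α).
The emitted flux is σT⁴ = 656.3 W m⁻².
So S = 4×656.3/(1−0.4) = 4375 W m⁻².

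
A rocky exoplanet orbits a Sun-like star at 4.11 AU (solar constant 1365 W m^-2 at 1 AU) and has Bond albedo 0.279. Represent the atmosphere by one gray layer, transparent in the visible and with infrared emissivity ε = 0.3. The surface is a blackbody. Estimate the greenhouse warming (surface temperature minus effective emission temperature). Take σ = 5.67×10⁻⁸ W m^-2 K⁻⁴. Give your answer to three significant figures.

5.25 kelvin

Irradiance scales as 1/d², so S = 1365 W m^-2 × (1/4.11)² = 80.81 W m^-2.
The planet radiates to space at T_e = [S(1−α)/(4σ)]^(1/4) = 126.6 K.
Surface balance with a leaky layer gives σT_s⁴ = σT_e⁴·2/(2−ε), so T_s = T_e·[2/(2−0.3)]^(1/4) = 131.9 K.
T_s − T_e = 131.9 − 126.6 = 5.250 K.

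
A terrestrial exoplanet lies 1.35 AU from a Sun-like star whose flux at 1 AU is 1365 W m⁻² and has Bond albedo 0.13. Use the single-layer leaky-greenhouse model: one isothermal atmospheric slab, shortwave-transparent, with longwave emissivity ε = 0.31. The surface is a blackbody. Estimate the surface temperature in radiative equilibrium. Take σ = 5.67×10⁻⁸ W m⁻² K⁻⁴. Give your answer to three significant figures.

By the inverse-square law, S = 1365/1.35² = 749.0 W m⁻².
The planet radiates to space at T_e = [S(1−α)/(4σ)]^(1/4) = 231.5 K.
The surface balance (absorbed SW + ε·downward IR = σT_s⁴) with T_a⁴ = T_s⁴/2 reduces to T_s = T_e·[2/(2−ε)]^¼ = 241.5 K.

241 kelvin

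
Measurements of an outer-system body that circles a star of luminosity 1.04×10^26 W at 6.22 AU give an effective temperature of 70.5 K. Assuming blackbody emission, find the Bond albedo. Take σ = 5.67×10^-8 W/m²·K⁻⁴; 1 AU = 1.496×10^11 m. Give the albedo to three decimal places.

0.414

d = 6.22 × 1.496×10^11 m = 9.305×10^11 m.
Spreading L over a sphere of radius d: S = 1.04×10^26/(4π·9.31×10^11²) = 9.558 W/m².
From σT⁴ = S(1−α)/4 we invert for α: 1−α = 4σT⁴/S.
4σT⁴ = 4·5.67×10⁻⁸·(70.5)⁴ = 5.603 W/m².
Hence α = 1 − 5.603/9.558 = 0.4138.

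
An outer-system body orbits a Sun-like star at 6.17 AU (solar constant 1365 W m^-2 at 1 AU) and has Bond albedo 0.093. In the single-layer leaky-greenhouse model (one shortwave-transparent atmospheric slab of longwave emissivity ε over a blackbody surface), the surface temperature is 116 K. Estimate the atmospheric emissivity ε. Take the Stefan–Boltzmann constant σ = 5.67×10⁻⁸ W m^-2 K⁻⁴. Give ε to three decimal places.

Flux at the orbit: S = 1365/(6.17)² = 35.86 W m^-2.
First, T_e = [35.86·(1−0.093)/(4σ)]^(1/4) = 109.4 K.
T_s⁴ = T_e⁴·2/(2−ε) → ε = 2 − 2(T_e/T_s)⁴ = 2 − 2·(109.4/116)⁴ = 0.4161.

0.416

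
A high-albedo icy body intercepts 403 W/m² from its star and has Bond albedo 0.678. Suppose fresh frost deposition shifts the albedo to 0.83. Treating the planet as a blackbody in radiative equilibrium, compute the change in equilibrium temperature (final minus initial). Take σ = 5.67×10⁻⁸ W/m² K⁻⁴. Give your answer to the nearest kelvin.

-23 K

Initial: T₁ = [S(1−0.678)/(4σ)]^(1/4) = 154.7 K.
After:  T₂ = [403.0·0.17/(4σ)]^(1/4) = 131.8 K.
Change: 131.8 − 154.7 = -22.83 K.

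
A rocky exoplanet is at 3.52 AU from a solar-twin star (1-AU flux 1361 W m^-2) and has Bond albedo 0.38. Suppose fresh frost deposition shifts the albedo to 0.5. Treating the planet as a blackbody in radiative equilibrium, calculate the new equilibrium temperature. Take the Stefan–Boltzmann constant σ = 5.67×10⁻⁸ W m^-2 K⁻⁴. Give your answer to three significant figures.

125 K

Irradiance scales as 1/d², so S = 1361 W m^-2 × (1/3.52)² = 109.8 W m^-2.
With the new albedo, S(1−α₂)/4 = 13.73 W m^-2, so T₂ = 124.7 K.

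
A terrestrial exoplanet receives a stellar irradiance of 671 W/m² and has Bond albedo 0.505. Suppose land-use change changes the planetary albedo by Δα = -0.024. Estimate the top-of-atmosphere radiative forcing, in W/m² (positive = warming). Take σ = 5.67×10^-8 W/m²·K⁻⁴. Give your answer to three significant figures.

4.03 W/m²

TOA radiative forcing: ΔF = −S·Δα/4 = −671.0·(-0.024)/4 = 4.026 W/m².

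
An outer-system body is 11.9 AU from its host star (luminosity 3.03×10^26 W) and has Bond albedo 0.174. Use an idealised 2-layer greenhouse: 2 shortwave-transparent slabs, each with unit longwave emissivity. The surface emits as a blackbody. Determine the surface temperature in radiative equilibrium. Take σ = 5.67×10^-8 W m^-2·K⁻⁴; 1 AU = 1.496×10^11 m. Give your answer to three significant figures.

95.5 K

Orbital distance: d = 11.9 AU = 1.780×10^12 m.
Spreading L over a sphere of radius d: S = 3.03×10^26/(4π·1.78×10^12²) = 7.608 W m^-2.
The effective emission temperature is T_e = [S(1−α)/(4σ)]^¼ = 72.55 K.
With N = 2 opaque layers, T_s = (N+1)^(1/4)·T_e = 3^(1/4)·72.55 = 95.48 K.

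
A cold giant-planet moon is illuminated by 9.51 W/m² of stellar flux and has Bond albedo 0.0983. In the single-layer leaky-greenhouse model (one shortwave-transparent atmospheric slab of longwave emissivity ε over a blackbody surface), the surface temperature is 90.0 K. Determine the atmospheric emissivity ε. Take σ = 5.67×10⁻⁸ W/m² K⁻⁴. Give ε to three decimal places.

0.847

First, T_e = [9.510·(1−0.0983)/(4σ)]^(1/4) = 78.42 K.
T_s⁴ = T_e⁴·2/(2−ε) → ε = 2 − 2(T_e/T_s)⁴ = 2 − 2·(78.42/90.0)⁴ = 0.8475.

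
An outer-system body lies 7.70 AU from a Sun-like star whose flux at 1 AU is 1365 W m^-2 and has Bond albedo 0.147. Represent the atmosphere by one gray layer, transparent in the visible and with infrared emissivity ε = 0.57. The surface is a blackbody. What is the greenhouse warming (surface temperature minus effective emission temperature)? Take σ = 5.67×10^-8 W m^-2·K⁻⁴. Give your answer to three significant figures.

8.44 K

Irradiance scales as 1/d², so S = 1365 W m^-2 × (1/7.70)² = 23.02 W m^-2.
The planet radiates to space at T_e = [S(1−α)/(4σ)]^(1/4) = 96.46 K.
Surface balance with a leaky layer gives σT_s⁴ = σT_e⁴·2/(2−ε), so T_s = T_e·[2/(2−0.57)]^(1/4) = 104.9 K.
The atmosphere warms the surface by 8.439 K.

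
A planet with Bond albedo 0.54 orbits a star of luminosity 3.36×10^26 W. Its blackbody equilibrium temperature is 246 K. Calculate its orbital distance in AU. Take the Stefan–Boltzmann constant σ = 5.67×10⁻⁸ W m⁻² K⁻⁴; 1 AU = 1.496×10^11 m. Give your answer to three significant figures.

Energy balance gives S = 4σT⁴/(1−α) = 1806 W m⁻².
From L = 4πd²S, d = √(3.36×10^26/(4π·1806)) = 1.217×10^11 m = 0.8134 AU.

0.813 AU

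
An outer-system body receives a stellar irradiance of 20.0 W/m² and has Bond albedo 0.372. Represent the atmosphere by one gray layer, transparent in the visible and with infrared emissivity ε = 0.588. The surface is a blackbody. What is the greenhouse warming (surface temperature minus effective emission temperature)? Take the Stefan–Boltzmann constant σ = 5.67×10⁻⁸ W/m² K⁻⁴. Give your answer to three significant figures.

Effective emission temperature (TOA balance): σT_e⁴ = S(1−α)/4 = 3.140 W/m² → T_e = 86.27 K.
The surface balance (absorbed SW + ε·downward IR = σT_s⁴) with T_a⁴ = T_s⁴/2 reduces to T_s = T_e·[2/(2−ε)]^¼ = 94.11 K.
Greenhouse warming: T_s − T_e = 7.845 K.

7.84 kelvin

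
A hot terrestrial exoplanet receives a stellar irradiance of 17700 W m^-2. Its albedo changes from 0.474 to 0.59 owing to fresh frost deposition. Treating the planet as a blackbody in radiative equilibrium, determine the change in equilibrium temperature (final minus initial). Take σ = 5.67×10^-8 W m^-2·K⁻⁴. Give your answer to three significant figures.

With α = 0.474, T₁ = 450.1 K.
After:  T₂ = [17700·0.41/(4σ)]^(1/4) = 422.9 K.
ΔT = T₂ − T₁ = -27.18 K.

-27.2 K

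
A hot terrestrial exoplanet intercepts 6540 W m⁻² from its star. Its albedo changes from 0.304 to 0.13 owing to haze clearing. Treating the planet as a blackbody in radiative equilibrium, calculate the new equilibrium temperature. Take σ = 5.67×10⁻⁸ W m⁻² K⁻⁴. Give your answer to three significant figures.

398 kelvin

With the new albedo, S(1−α₂)/4 = 1422 W m⁻², so T₂ = 398.0 K.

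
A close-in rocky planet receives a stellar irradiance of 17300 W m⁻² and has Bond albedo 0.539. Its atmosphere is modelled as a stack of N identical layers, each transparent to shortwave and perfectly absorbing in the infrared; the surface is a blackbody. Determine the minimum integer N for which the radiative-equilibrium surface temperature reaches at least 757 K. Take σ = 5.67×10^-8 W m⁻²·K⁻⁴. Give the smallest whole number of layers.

The effective emission temperature is T_e = [S(1−α)/(4σ)]^¼ = 433.0 K.
Need (N+1)T_e⁴ ≥ T_s⁴, i.e. N+1 ≥ (757/433.0)⁴ = 9.339.
Rounding up, N = 9.

9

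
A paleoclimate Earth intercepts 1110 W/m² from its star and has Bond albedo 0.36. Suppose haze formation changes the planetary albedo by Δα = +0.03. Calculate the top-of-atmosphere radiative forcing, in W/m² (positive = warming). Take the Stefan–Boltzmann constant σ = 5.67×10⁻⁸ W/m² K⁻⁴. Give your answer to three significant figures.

TOA radiative forcing: ΔF = −S·Δα/4 = −1110·(+0.03)/4 = -8.325 W/m².

-8.32 W/m²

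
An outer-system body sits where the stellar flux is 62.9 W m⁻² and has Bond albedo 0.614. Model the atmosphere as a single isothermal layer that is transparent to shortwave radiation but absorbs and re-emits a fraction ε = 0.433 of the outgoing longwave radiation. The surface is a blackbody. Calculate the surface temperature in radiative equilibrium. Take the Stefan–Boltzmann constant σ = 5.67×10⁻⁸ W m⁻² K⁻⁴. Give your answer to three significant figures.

108 K

At the top of the atmosphere, σT_e⁴ = S(1−α)/4 = 6.070 W m⁻², giving T_e = 101.7 K.
For a single slab of emissivity ε, T_s⁴ = 2T_e⁴/(2−ε); thus T_s = 101.7·(1.276)^(1/4) = 108.1 K.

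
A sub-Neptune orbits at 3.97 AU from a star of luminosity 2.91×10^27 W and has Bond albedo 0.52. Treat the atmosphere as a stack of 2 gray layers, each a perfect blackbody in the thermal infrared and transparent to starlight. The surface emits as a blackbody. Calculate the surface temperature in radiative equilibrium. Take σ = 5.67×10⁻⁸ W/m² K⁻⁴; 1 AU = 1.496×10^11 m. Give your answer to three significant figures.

d = 3.97 × 1.496×10^11 m = 5.939×10^11 m.
Flux at the orbit: S = L/(4πd²) = 2.91×10^27/(4π·(5.94×10^11)²) = 656.5 W/m².
Top-of-atmosphere balance: σT_e⁴ = S(1−α)/4 = 78.78 W/m² → T_e = 193.1 K.
Layer-by-layer balance gives σT_s⁴ = (N+1)σT_e⁴, so T_s = 3^¼·193.1 = 254.1 K.

254 K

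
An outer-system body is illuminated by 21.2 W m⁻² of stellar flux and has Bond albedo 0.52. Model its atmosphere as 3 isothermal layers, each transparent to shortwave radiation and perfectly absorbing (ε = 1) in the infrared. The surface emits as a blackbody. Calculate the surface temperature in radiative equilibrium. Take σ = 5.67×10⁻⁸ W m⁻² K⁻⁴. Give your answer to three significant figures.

116 K

The effective emission temperature is T_e = [S(1−α)/(4σ)]^¼ = 81.84 K.
With N = 3 opaque layers, T_s = (N+1)^(1/4)·T_e = 4^(1/4)·81.84 = 115.7 K.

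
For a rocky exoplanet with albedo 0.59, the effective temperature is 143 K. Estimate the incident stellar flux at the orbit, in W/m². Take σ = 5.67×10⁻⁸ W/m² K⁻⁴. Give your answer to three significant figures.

From S(1−α)/4 = σT⁴: S = 4σT⁴/(1−α).
σT⁴ = 5.67×10⁻⁸·(143)⁴ = 23.71 W/m².
S = 4·23.71/0.41 = 231.3 W/m².

231 W/m²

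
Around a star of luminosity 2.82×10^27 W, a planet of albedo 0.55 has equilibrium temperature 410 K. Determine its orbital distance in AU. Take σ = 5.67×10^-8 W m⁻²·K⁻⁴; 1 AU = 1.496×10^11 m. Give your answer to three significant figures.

Energy balance gives S = 4σT⁴/(1−α) = 14240 W m⁻².
From L = 4πd²S, d = √(2.82×10^27/(4π·14240)) = 1.255×10^11 m = 0.8391 AU.

0.839 AU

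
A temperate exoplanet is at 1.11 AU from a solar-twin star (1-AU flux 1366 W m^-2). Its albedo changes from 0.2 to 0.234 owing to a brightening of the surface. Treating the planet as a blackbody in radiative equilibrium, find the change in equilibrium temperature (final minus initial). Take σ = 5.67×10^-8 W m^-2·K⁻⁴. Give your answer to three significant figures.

-2.70 K

Flux at the orbit: S = 1366/(1.11)² = 1109 W m^-2.
Initial: T₁ = [S(1−0.2)/(4σ)]^(1/4) = 250.1 K.
Final:   T₂ = [S(1−0.234)/(4σ)]^(1/4) = 247.4 K.
Change: 247.4 − 250.1 = -2.700 K.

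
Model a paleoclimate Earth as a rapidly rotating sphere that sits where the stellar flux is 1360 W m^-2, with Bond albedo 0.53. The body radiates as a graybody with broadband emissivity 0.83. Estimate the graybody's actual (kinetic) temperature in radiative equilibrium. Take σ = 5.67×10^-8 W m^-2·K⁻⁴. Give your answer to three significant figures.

241 K

The planet absorbs (1−α)S over its disc πR² and re-emits over 4πR², so the mean absorbed flux is (1−0.53)·1360/4 = 159.8 W m^-2.
Equating to εσT⁴ with ε = 0.83: T = (159.8/0.83σ)^(1/4) = 241.4 K.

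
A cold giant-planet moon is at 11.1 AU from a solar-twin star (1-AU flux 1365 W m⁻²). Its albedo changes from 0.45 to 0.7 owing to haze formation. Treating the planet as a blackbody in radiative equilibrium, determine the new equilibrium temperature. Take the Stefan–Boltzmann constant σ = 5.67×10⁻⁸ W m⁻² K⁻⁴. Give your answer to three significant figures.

61.9 kelvin

Flux at the orbit: S = 1365/(11.1)² = 11.08 W m⁻².
T₂ = [S(1−α₂)/(4σ)]^(1/4) = [11.08·0.3/(4σ)]^(1/4) = 61.87 K.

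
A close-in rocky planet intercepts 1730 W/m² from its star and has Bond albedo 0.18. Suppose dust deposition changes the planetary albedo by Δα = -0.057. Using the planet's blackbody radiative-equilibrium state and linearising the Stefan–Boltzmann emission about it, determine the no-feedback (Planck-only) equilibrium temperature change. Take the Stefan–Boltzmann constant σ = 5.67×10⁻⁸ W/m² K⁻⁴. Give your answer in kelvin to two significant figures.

4.9 K

The baseline emission temperature is T_e = 281.2 K.
TOA radiative forcing: ΔF = −S·Δα/4 = −1730·(-0.057)/4 = 24.65 W/m².
Planck response: λ_P = 4σT_e³ = 4·5.67×10⁻⁸·(281.2)³ = 5.044 W/m²/K.
ΔT₀ = ΔF/λ_P = 24.65/5.044 = 4.89 K.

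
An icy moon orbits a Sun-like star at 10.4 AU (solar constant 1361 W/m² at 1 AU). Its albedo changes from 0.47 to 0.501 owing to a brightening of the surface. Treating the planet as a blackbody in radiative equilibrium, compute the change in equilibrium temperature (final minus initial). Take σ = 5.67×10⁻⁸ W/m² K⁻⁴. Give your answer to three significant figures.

Flux at the orbit: S = 1361/(10.4)² = 12.58 W/m².
Before: T₁ = [12.58·0.53/(4σ)]^(1/4) = 73.64 K.
Final:   T₂ = [S(1−0.501)/(4σ)]^(1/4) = 72.54 K.
ΔT = T₂ − T₁ = -1.101 K.

-1.10 kelvin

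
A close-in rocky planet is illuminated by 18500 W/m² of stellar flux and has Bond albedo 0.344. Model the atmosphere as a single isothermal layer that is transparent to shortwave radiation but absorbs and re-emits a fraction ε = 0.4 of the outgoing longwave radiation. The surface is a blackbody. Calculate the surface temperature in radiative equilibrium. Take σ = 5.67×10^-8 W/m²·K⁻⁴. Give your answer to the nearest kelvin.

509 K

Effective emission temperature (TOA balance): σT_e⁴ = S(1−α)/4 = 3034 W/m² → T_e = 481.0 K.
Surface balance with a leaky layer gives σT_s⁴ = σT_e⁴·2/(2−ε), so T_s = T_e·[2/(2−0.4)]^(1/4) = 508.6 K.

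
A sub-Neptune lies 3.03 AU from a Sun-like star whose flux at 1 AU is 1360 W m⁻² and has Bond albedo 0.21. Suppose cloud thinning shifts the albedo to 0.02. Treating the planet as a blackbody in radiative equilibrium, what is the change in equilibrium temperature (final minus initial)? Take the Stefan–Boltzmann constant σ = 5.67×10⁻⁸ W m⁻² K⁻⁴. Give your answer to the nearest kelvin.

By the inverse-square law, S = 1360/3.03² = 148.1 W m⁻².
Before: T₁ = [148.1·0.79/(4σ)]^(1/4) = 150.7 K.
After:  T₂ = [148.1·0.98/(4σ)]^(1/4) = 159.1 K.
Change: 159.1 − 150.7 = 8.343 K.

8 kelvin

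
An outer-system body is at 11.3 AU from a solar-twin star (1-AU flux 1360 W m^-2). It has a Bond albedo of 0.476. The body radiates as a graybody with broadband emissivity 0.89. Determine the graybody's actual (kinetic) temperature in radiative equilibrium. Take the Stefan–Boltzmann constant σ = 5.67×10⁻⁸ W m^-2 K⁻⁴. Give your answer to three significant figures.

72.5 K

By the inverse-square law, S = 1360/11.3² = 10.65 W m^-2.
Averaging over the sphere, the absorbed flux is S(1−α)/4 = 1.395 W m^-2.
Equating to εσT⁴ with ε = 0.89: T = (1.395/0.89σ)^(1/4) = 72.51 K.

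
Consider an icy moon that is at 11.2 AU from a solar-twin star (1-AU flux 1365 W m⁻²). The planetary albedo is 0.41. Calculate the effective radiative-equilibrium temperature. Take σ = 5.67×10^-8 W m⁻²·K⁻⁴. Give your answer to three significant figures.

72.9 kelvin

Irradiance scales as 1/d², so S = 1365 W m⁻² × (1/11.2)² = 10.88 W m⁻².
Absorbed flux (global mean): S(1−α)/4 = 10.88·0.59/4 = 1.605 W m⁻².
In equilibrium σT⁴ equals this, so T = 72.94 K.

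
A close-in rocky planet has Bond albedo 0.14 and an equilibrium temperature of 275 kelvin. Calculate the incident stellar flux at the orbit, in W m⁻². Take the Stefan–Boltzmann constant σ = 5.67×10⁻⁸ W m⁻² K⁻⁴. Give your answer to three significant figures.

1510 W m⁻²

From S(1−α)/4 = σT⁴: S = 4σT⁴/(1−α).
The emitted flux is σT⁴ = 324.3 W m⁻².
S = 4·324.3/0.86 = 1508 W m⁻².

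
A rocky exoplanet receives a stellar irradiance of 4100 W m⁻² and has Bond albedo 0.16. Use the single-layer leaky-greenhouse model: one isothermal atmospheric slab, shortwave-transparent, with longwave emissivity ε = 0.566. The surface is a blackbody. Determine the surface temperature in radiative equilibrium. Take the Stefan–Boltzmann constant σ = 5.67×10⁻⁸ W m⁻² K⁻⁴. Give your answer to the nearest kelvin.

381 K

Effective emission temperature (TOA balance): σT_e⁴ = S(1−α)/4 = 861.0 W m⁻² → T_e = 351.0 K.
Surface balance with a leaky layer gives σT_s⁴ = σT_e⁴·2/(2−ε), so T_s = T_e·[2/(2−0.566)]^(1/4) = 381.5 K.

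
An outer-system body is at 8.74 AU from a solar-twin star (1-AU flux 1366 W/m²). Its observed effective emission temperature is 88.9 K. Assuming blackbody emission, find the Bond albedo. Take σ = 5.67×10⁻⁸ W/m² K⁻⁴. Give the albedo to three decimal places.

0.208

Irradiance scales as 1/d², so S = 1366 W/m² × (1/8.74)² = 17.88 W/m².
Energy balance: S(1−α)/4 = σT⁴, so 1−α = 4σT⁴/S.
σT⁴ = 3.542 W/m², so 4σT⁴ = 14.17 W/m².
Hence α = 1 − 14.17/17.88 = 0.2078.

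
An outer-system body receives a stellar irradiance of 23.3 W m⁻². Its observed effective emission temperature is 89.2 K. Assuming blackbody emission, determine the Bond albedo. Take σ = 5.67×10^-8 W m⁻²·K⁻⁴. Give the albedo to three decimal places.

0.384

Rearranging the radiative balance, α = 1 − 4σT⁴/S.
σT⁴ = 3.590 W m⁻², so 4σT⁴ = 14.36 W m⁻².
Hence α = 1 − 14.36/23.30 = 0.3838.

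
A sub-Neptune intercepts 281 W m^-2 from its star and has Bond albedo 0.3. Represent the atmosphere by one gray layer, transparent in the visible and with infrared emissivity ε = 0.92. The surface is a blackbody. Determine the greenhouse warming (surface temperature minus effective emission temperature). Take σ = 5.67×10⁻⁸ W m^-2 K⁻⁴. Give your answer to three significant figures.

Effective emission temperature (TOA balance): σT_e⁴ = S(1−α)/4 = 49.17 W m^-2 → T_e = 171.6 K.
The surface balance (absorbed SW + ε·downward IR = σT_s⁴) with T_a⁴ = T_s⁴/2 reduces to T_s = T_e·[2/(2−ε)]^¼ = 200.2 K.
Greenhouse warming: T_s − T_e = 28.58 K.

28.6 kelvin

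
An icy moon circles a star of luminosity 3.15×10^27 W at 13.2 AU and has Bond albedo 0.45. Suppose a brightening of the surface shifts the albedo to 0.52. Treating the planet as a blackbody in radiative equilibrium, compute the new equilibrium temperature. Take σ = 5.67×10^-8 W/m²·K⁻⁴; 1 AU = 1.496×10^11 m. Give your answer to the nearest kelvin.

d = 13.2 × 1.496×10^11 m = 1.975×10^12 m.
Flux at the orbit: S = L/(4πd²) = 3.15×10^27/(4π·(1.97×10^12)²) = 64.28 W/m².
New equilibrium: T₂ = [(1−0.52)·64.28/(4σ)]^(1/4) = 108.0 K.

108 kelvin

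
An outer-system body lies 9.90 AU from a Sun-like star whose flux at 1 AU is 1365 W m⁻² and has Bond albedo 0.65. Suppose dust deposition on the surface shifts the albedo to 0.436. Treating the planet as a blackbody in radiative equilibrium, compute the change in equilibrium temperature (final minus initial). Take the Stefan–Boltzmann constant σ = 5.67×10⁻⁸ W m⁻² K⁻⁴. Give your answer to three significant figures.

8.63 kelvin

Irradiance scales as 1/d², so S = 1365 W m⁻² × (1/9.90)² = 13.93 W m⁻².
Initial: T₁ = [S(1−0.65)/(4σ)]^(1/4) = 68.09 K.
Final:   T₂ = [S(1−0.436)/(4σ)]^(1/4) = 76.71 K.
Change: 76.71 − 68.09 = 8.626 K.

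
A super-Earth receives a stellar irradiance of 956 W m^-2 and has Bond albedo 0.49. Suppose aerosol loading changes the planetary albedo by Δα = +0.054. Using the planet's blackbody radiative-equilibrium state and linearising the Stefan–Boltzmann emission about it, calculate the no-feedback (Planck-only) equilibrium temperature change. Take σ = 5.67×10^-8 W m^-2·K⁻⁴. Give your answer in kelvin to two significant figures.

-5.7 K

The baseline emission temperature is T_e = 215.3 K.
ΔF = −(S/4)Δα = −(956.0/4)×(+0.054) = -12.91 W m^-2.
The Planck feedback parameter is 4σT_e³ = 2.264 W m^-2/K.
So ΔT₀ = -12.91/2.264 = -5.70 K.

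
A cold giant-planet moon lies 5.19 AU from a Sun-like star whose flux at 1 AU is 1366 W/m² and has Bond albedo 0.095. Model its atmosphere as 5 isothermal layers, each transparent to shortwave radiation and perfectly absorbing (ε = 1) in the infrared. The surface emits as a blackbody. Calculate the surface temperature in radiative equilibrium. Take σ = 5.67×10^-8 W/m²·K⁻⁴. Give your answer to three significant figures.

Flux at the orbit: S = 1366/(5.19)² = 50.71 W/m².
OLR = S(1−α)/4 = 11.47 W/m²; the top layer radiates at T_e = 119.3 K.
For an N-layer opaque stack, T_s⁴ = (N+1)T_e⁴, hence T_s = (6)^(1/4)×119.3 K = 186.7 K.

187 K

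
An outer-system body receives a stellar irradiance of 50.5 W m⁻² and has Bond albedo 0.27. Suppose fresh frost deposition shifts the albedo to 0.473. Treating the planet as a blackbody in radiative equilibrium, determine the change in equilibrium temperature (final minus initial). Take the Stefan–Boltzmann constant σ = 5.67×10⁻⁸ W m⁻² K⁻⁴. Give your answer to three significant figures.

Before: T₁ = [50.50·0.73/(4σ)]^(1/4) = 112.9 K.
Final:   T₂ = [S(1−0.473)/(4σ)]^(1/4) = 104.1 K.
ΔT = T₂ − T₁ = -8.833 K.

-8.83 K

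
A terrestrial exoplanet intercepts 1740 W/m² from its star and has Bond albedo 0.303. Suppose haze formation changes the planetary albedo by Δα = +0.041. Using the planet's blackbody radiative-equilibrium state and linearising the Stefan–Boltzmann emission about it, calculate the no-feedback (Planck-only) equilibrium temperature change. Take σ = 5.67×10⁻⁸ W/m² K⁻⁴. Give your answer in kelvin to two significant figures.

-4.0 K

Unperturbed T_e = [1740·(1−0.303)/(4σ)]^¼ = 270.4 K.
TOA radiative forcing: ΔF = −S·Δα/4 = −1740·(+0.041)/4 = -17.84 W/m².
Planck response: λ_P = 4σT_e³ = 4·5.67×10⁻⁸·(270.4)³ = 4.485 W/m²/K.
So ΔT₀ = -17.84/4.485 = -3.98 K.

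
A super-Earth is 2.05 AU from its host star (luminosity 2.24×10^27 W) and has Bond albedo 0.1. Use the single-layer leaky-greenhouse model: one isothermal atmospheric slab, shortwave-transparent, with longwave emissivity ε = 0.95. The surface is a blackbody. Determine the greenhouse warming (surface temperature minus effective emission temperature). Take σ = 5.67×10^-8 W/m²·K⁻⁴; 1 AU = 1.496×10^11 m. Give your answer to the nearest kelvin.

51 K

d = 2.05 × 1.496×10^11 m = 3.067×10^11 m.
Flux at the orbit: S = L/(4πd²) = 2.24×10^27/(4π·(3.07×10^11)²) = 1895 W/m².
Effective emission temperature (TOA balance): σT_e⁴ = S(1−α)/4 = 426.4 W/m² → T_e = 294.5 K.
For a single slab of emissivity ε, T_s⁴ = 2T_e⁴/(2−ε); thus T_s = 294.5·(1.905)^(1/4) = 346.0 K.
Greenhouse warming: T_s − T_e = 51.47 K.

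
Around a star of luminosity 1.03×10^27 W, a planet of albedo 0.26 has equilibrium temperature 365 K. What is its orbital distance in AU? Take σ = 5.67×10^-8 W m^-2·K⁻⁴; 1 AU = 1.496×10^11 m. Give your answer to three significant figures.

Energy balance gives S = 4σT⁴/(1−α) = 5440 W m^-2.
Then d = [L/(4πS)]^(1/2) = 1.228×10^11 m, i.e. 0.8205 AU.

0.821 AU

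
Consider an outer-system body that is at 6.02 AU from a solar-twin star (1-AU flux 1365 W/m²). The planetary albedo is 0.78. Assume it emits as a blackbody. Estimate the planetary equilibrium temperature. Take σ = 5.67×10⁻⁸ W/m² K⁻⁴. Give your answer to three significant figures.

77.7 K

Flux at the orbit: S = 1365/(6.02)² = 37.67 W/m².
Averaging over the sphere, the absorbed flux is S(1−α)/4 = 2.072 W/m².
In equilibrium σT⁴ equals this, so T = 77.75 K.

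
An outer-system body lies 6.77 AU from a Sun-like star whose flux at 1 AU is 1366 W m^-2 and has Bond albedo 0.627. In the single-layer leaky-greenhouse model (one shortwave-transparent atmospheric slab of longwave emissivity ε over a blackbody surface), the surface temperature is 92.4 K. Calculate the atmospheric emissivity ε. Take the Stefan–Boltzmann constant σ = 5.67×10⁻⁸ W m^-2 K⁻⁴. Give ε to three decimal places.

Flux at the orbit: S = 1366/(6.77)² = 29.80 W m^-2.
First, T_e = [29.80·(1−0.627)/(4σ)]^(1/4) = 83.67 K.
T_s⁴ = T_e⁴·2/(2−ε) → ε = 2 − 2(T_e/T_s)⁴ = 2 − 2·(83.67/92.4)⁴ = 0.6551.

0.655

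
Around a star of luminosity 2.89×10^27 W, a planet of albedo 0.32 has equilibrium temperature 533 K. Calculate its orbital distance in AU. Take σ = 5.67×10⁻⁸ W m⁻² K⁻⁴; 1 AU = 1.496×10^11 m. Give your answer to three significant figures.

Required flux: S = 4σT⁴/(1−α) = 26920 W m⁻².
From L = 4πd²S, d = √(2.89×10^27/(4π·26920)) = 9.243×10^10 m = 0.6179 AU.

0.618 AU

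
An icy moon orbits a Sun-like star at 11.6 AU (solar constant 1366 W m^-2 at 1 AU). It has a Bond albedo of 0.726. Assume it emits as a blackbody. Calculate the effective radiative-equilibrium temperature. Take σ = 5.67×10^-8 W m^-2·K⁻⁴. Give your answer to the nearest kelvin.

Irradiance scales as 1/d², so S = 1366 W m^-2 × (1/11.6)² = 10.15 W m^-2.
The planet absorbs (1−α)S over its disc πR² and re-emits over 4πR², so the mean absorbed flux is (1−0.726)·10.15/4 = 0.6954 W m^-2.
Set σT⁴ = 0.6954 → T = (0.6954/σ)^(1/4) = 59.18 K.

59 kelvin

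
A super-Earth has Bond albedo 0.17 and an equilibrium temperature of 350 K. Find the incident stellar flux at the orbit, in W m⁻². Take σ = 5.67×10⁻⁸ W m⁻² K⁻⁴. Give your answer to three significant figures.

4100 W m⁻²

Invert the energy balance for S: S = 4σT⁴/(1−α).
The emitted flux is σT⁴ = 850.9 W m⁻².
So S = 4×850.9/(1−0.17) = 4101 W m⁻².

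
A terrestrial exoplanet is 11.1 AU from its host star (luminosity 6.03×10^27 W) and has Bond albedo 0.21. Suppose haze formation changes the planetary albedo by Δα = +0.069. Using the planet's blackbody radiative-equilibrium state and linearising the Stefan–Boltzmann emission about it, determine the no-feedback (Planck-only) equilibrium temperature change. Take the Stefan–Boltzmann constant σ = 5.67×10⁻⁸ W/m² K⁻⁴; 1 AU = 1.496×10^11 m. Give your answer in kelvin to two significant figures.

d = 11.1 × 1.496×10^11 m = 1.661×10^12 m.
Flux at the orbit: S = L/(4πd²) = 6.03×10^27/(4π·(1.66×10^12)²) = 174.0 W/m².
Reference equilibrium: T_e = [S(1−α)/(4σ)]^(1/4) = 156.9 K.
The change in absorbed flux is Δ[S(1−α)/4] = −SΔα/4 = -3.002 W/m².
The Planck feedback parameter is 4σT_e³ = 0.8762 W/m²/K.
Hence the no-feedback warming is ΔF/(4σT_e³) = -3.43 K.

-3.4 K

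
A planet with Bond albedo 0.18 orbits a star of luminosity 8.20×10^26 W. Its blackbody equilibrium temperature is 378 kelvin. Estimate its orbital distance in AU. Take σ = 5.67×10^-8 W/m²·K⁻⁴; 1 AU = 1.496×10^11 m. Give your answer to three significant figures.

0.719 AU

Energy balance gives S = 4σT⁴/(1−α) = 5647 W/m².
S = L/(4πd²) → d = √(L/4πS) = √(8.20×10^26/(4π·5647)) = 1.075×10^11 m = 0.7186 AU.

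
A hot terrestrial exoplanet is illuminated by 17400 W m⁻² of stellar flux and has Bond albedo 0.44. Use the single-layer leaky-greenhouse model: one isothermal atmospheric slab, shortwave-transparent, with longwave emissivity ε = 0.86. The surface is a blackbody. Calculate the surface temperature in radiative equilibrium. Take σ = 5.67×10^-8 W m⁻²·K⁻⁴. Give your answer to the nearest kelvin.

524 kelvin

At the top of the atmosphere, σT_e⁴ = S(1−α)/4 = 2436 W m⁻², giving T_e = 455.3 K.
The surface balance (absorbed SW + ε·downward IR = σT_s⁴) with T_a⁴ = T_s⁴/2 reduces to T_s = T_e·[2/(2−ε)]^¼ = 524.0 K.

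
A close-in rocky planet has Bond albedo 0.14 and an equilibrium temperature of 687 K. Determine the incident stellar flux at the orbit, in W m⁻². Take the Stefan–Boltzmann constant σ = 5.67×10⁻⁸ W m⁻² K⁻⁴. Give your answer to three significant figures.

From S(1−α)/4 = σT⁴: S = 4σT⁴/(1−α).
The emitted flux is σT⁴ = 12630 W m⁻².
So S = 4×12630/(1−0.14) = 58750 W m⁻².

58700 W m⁻²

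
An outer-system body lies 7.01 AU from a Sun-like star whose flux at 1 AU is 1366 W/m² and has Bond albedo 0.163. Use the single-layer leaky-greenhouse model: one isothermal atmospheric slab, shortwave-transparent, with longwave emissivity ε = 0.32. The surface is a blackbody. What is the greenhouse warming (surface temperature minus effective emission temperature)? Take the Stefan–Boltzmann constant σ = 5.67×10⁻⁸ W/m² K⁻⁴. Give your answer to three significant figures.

4.48 K

Flux at the orbit: S = 1366/(7.01)² = 27.80 W/m².
The planet radiates to space at T_e = [S(1−α)/(4σ)]^(1/4) = 100.6 K.
For a single slab of emissivity ε, T_s⁴ = 2T_e⁴/(2−ε); thus T_s = 100.6·(1.19)^(1/4) = 105.1 K.
Greenhouse warming: T_s − T_e = 4.484 K.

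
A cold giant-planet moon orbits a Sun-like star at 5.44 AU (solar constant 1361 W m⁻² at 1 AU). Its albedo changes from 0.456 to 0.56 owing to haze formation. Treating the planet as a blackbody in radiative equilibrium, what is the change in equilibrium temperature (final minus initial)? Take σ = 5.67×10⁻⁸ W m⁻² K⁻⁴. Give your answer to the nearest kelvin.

Flux at the orbit: S = 1361/(5.44)² = 45.99 W m⁻².
Before: T₁ = [45.99·0.544/(4σ)]^(1/4) = 102.5 K.
After:  T₂ = [45.99·0.44/(4σ)]^(1/4) = 97.19 K.
Change: 97.19 − 102.5 = -5.294 K.

-5 K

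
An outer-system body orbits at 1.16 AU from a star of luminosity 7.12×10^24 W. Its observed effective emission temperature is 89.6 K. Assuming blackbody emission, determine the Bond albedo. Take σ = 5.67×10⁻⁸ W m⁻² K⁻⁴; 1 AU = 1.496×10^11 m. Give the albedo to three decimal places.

0.223

Orbital distance: d = 1.16 AU = 1.735×10^11 m.
Spreading L over a sphere of radius d: S = 7.12×10^24/(4π·1.74×10^11²) = 18.81 W m⁻².
From σT⁴ = S(1−α)/4 we invert for α: 1−α = 4σT⁴/S.
σT⁴ = 3.654 W m⁻², so 4σT⁴ = 14.62 W m⁻².
1−α = 14.62/18.81 = 0.7769, so α = 0.2231.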